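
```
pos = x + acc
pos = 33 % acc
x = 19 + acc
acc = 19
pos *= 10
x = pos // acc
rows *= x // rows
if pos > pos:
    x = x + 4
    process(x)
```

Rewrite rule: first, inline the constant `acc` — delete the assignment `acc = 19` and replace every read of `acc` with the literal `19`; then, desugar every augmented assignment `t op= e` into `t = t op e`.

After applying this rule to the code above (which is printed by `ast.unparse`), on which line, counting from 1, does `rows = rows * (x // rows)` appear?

Transformed code:
pos = x + 19
pos = 33 % 19
x = 19 + 19
pos = pos * 10
x = pos // 19
rows = rows * (x // rows)
if pos > pos:
    x = x + 4
    process(x)

6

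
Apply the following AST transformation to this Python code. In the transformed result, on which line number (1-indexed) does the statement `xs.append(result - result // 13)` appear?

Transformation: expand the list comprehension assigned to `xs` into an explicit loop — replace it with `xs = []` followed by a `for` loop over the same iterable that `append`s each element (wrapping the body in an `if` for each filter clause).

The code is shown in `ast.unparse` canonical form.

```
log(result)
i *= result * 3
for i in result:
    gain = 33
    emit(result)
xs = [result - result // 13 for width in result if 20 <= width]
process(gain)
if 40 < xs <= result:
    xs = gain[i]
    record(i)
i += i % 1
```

9

Transformed code:
log(result)
i *= result * 3
for i in result:
    gain = 33
    emit(result)
xs = []
for width in result:
    if 20 <= width:
        xs.append(result - result // 13)
process(gain)
if 40 < xs <= result:
    xs = gain[i]
    record(i)
i += i % 1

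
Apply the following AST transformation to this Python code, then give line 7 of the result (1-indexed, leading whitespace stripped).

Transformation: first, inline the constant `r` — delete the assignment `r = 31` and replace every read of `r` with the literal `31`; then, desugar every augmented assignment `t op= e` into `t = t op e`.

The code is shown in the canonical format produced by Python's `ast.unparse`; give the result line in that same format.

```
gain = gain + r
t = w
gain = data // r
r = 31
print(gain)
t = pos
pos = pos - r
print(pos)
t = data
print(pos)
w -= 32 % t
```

Transformed code:
gain = gain + 31
t = w
gain = data // 31
print(gain)
t = pos
pos = pos - 31
print(pos)
t = data
print(pos)
w = w - 32 % t

print(pos)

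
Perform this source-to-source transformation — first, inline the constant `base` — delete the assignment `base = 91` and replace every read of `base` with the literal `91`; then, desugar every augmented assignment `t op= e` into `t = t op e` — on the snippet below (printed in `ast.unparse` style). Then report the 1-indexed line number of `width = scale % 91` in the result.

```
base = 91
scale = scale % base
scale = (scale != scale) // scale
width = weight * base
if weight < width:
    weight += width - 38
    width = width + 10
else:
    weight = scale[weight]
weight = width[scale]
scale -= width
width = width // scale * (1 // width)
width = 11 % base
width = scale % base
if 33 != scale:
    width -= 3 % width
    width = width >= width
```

Transformed code:
scale = scale % 91
scale = (scale != scale) // scale
width = weight * 91
if weight < width:
    weight = weight + (width - 38)
    width = width + 10
else:
    weight = scale[weight]
weight = width[scale]
scale = scale - width
width = width // scale * (1 // width)
width = 11 % 91
width = scale % 91
if 33 != scale:
    width = width - 3 % width
    width = width >= width

13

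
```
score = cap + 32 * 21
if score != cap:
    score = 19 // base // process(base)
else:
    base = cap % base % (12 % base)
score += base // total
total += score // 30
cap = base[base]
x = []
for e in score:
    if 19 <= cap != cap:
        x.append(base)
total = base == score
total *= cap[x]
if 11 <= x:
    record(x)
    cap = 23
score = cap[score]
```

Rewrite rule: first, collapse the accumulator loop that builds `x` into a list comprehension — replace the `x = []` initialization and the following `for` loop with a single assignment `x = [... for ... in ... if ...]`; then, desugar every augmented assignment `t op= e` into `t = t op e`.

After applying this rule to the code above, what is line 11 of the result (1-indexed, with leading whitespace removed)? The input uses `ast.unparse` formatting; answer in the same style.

Transformed code:
score = cap + 32 * 21
if score != cap:
    score = 19 // base // process(base)
else:
    base = cap % base % (12 % base)
score = score + base // total
total = total + score // 30
cap = base[base]
x = [base for e in score if 19 <= cap != cap]
total = base == score
total = total * cap[x]
if 11 <= x:
    record(x)
    cap = 23
score = cap[score]

total = total * cap[x]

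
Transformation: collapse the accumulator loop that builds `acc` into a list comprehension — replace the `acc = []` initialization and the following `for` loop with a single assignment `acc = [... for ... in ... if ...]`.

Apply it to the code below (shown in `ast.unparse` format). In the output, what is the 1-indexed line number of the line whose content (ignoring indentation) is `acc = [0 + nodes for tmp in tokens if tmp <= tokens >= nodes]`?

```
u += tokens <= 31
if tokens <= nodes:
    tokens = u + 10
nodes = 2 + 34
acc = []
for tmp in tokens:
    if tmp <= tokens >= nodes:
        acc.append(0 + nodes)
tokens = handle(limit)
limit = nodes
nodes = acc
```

Transformed code:
u += tokens <= 31
if tokens <= nodes:
    tokens = u + 10
nodes = 2 + 34
acc = [0 + nodes for tmp in tokens if tmp <= tokens >= nodes]
tokens = handle(limit)
limit = nodes
nodes = acc

5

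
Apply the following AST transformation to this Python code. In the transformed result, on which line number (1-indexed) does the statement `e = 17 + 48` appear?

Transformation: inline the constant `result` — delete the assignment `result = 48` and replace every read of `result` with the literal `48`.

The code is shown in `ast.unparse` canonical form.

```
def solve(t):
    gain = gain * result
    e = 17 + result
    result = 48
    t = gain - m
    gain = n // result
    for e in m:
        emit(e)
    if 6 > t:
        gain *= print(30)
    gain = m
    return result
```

3

Transformed code:
def solve(t):
    gain = gain * 48
    e = 17 + 48
    t = gain - m
    gain = n // 48
    for e in m:
        emit(e)
    if 6 > t:
        gain *= print(30)
    gain = m
    return 48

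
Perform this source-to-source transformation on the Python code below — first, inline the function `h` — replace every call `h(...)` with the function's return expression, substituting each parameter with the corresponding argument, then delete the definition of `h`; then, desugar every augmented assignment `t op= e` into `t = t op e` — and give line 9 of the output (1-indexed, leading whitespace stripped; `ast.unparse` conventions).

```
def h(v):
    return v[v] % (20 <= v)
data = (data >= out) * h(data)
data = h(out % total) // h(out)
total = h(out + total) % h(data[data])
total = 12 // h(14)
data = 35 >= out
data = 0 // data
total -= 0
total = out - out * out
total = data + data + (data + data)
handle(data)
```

total = data + data + (data + data)

Transformed code:
data = (data >= out) * (data[data] % (20 <= data))
data = (out % total)[out % total] % (20 <= out % total) // (out[out] % (20 <= out))
total = (out + total)[out + total] % (20 <= out + total) % (data[data][data[data]] % (20 <= data[data]))
total = 12 // (14[14] % (20 <= 14))
data = 35 >= out
data = 0 // data
total = total - 0
total = out - out * out
total = data + data + (data + data)
handle(data)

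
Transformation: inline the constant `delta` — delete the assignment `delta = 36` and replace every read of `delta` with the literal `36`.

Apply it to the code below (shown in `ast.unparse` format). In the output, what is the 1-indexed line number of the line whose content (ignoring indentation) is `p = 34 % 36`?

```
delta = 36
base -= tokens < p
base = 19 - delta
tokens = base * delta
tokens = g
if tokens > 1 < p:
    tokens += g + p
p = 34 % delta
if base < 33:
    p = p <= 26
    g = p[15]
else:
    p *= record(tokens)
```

7

Transformed code:
base -= tokens < p
base = 19 - 36
tokens = base * 36
tokens = g
if tokens > 1 < p:
    tokens += g + p
p = 34 % 36
if base < 33:
    p = p <= 26
    g = p[15]
else:
    p *= record(tokens)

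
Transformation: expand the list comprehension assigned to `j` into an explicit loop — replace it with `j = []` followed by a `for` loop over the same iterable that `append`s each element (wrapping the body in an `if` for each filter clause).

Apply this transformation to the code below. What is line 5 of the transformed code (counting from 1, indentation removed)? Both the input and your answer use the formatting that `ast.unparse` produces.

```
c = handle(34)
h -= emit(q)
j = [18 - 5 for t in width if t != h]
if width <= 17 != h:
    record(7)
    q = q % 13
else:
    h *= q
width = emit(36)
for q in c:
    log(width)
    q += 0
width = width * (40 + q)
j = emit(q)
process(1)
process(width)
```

Transformed code:
c = handle(34)
h -= emit(q)
j = []
for t in width:
    if t != h:
        j.append(18 - 5)
if width <= 17 != h:
    record(7)
    q = q % 13
else:
    h *= q
width = emit(36)
for q in c:
    log(width)
    q += 0
width = width * (40 + q)
j = emit(q)
process(1)
process(width)

if t != h:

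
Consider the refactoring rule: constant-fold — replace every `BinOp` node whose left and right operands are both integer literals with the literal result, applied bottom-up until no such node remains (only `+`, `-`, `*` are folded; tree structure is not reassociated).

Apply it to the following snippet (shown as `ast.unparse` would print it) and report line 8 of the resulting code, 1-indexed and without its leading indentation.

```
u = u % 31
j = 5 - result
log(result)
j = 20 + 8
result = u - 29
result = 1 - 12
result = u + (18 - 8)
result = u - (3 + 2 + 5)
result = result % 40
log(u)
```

result = u - 10

Transformed code:
u = u % 31
j = 5 - result
log(result)
j = 28
result = u - 29
result = -11
result = u + 10
result = u - 10
result = result % 40
log(u)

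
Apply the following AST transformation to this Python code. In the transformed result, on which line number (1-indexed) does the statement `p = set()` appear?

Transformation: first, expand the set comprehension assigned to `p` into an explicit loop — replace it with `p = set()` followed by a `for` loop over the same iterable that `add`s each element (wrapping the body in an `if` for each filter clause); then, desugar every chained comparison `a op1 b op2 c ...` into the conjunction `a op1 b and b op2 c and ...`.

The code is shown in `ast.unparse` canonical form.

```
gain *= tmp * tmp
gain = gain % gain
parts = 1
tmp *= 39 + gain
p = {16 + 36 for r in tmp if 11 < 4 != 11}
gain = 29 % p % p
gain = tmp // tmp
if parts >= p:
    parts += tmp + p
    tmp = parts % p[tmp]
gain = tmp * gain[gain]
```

5

Transformed code:
gain *= tmp * tmp
gain = gain % gain
parts = 1
tmp *= 39 + gain
p = set()
for r in tmp:
    if 11 < 4 and 4 != 11:
        p.add(16 + 36)
gain = 29 % p % p
gain = tmp // tmp
if parts >= p:
    parts += tmp + p
    tmp = parts % p[tmp]
gain = tmp * gain[gain]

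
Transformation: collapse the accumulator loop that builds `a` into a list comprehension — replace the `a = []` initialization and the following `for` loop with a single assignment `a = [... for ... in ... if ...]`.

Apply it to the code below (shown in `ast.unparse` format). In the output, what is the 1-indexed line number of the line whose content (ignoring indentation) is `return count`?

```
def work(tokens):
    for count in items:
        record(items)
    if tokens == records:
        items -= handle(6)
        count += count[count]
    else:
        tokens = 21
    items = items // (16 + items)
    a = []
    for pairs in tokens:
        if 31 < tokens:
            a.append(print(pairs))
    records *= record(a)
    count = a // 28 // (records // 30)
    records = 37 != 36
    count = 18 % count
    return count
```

15

Transformed code:
def work(tokens):
    for count in items:
        record(items)
    if tokens == records:
        items -= handle(6)
        count += count[count]
    else:
        tokens = 21
    items = items // (16 + items)
    a = [print(pairs) for pairs in tokens if 31 < tokens]
    records *= record(a)
    count = a // 28 // (records // 30)
    records = 37 != 36
    count = 18 % count
    return count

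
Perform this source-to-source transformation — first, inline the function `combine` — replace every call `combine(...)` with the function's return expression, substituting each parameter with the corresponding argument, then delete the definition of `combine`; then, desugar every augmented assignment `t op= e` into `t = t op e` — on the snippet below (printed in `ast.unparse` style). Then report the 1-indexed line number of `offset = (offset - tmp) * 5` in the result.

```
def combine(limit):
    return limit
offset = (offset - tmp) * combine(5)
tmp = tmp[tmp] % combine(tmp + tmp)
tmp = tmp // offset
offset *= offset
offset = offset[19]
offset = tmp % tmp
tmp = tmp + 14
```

1

Transformed code:
offset = (offset - tmp) * 5
tmp = tmp[tmp] % (tmp + tmp)
tmp = tmp // offset
offset = offset * offset
offset = offset[19]
offset = tmp % tmp
tmp = tmp + 14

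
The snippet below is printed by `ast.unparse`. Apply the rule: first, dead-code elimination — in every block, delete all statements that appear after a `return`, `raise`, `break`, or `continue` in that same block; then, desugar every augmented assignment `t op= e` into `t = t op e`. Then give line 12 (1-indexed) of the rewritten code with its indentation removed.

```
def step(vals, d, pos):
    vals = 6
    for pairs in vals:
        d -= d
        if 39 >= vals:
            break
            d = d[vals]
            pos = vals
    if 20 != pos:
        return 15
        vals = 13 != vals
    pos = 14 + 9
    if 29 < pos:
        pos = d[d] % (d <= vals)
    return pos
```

return pos

Transformed code:
def step(vals, d, pos):
    vals = 6
    for pairs in vals:
        d = d - d
        if 39 >= vals:
            break
    if 20 != pos:
        return 15
    pos = 14 + 9
    if 29 < pos:
        pos = d[d] % (d <= vals)
    return pos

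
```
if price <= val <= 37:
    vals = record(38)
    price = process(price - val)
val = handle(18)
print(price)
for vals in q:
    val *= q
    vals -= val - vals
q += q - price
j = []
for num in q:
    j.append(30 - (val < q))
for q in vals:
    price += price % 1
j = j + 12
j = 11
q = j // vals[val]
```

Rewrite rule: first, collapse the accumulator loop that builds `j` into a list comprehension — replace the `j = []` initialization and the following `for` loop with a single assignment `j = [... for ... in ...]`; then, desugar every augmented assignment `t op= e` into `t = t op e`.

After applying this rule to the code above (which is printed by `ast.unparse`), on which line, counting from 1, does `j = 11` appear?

Transformed code:
if price <= val <= 37:
    vals = record(38)
    price = process(price - val)
val = handle(18)
print(price)
for vals in q:
    val = val * q
    vals = vals - (val - vals)
q = q + (q - price)
j = [30 - (val < q) for num in q]
for q in vals:
    price = price + price % 1
j = j + 12
j = 11
q = j // vals[val]

14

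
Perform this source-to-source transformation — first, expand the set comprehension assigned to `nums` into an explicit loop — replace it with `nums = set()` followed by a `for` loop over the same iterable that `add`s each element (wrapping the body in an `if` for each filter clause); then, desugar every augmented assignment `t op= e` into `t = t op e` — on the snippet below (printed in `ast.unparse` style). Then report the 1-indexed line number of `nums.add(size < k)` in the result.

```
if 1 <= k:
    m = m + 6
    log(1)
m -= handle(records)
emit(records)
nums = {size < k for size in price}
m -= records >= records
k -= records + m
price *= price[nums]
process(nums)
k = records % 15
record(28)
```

8

Transformed code:
if 1 <= k:
    m = m + 6
    log(1)
m = m - handle(records)
emit(records)
nums = set()
for size in price:
    nums.add(size < k)
m = m - (records >= records)
k = k - (records + m)
price = price * price[nums]
process(nums)
k = records % 15
record(28)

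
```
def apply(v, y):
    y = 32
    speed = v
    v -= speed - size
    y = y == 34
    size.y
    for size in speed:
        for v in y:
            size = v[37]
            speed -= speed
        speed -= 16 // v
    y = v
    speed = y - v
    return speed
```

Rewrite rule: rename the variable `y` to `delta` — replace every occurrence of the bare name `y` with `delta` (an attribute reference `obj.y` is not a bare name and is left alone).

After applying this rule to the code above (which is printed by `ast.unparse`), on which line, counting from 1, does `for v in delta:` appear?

8

Transformed code:
def apply(v, delta):
    delta = 32
    speed = v
    v -= speed - size
    delta = delta == 34
    size.y
    for size in speed:
        for v in delta:
            size = v[37]
            speed -= speed
        speed -= 16 // v
    delta = v
    speed = delta - v
    return speed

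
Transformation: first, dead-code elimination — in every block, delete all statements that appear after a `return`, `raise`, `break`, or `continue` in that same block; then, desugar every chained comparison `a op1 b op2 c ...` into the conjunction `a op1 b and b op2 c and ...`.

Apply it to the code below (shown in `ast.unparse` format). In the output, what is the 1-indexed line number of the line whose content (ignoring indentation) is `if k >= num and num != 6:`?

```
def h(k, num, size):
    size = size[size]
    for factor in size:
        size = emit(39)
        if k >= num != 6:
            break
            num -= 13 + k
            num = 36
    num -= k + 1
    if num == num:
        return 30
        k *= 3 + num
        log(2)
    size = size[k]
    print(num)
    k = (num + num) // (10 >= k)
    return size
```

Transformed code:
def h(k, num, size):
    size = size[size]
    for factor in size:
        size = emit(39)
        if k >= num and num != 6:
            break
    num -= k + 1
    if num == num:
        return 30
    size = size[k]
    print(num)
    k = (num + num) // (10 >= k)
    return size

5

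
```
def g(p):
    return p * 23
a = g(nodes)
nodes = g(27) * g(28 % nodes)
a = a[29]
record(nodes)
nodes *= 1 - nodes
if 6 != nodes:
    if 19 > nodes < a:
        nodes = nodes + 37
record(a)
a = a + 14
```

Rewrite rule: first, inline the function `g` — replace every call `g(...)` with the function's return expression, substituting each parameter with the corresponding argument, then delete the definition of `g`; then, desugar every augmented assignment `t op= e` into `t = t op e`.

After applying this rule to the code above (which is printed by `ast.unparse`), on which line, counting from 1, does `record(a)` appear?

Transformed code:
a = nodes * 23
nodes = 27 * 23 * (28 % nodes * 23)
a = a[29]
record(nodes)
nodes = nodes * (1 - nodes)
if 6 != nodes:
    if 19 > nodes < a:
        nodes = nodes + 37
record(a)
a = a + 14

9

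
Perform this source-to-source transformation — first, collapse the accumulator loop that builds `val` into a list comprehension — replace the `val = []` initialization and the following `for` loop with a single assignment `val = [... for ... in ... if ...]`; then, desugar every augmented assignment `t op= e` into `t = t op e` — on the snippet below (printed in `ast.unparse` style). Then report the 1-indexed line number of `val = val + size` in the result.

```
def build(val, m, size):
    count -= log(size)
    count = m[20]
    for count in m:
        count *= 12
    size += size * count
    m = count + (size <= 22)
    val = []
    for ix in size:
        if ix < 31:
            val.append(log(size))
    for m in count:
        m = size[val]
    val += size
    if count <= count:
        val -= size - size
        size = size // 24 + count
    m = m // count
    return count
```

Transformed code:
def build(val, m, size):
    count = count - log(size)
    count = m[20]
    for count in m:
        count = count * 12
    size = size + size * count
    m = count + (size <= 22)
    val = [log(size) for ix in size if ix < 31]
    for m in count:
        m = size[val]
    val = val + size
    if count <= count:
        val = val - (size - size)
        size = size // 24 + count
    m = m // count
    return count

11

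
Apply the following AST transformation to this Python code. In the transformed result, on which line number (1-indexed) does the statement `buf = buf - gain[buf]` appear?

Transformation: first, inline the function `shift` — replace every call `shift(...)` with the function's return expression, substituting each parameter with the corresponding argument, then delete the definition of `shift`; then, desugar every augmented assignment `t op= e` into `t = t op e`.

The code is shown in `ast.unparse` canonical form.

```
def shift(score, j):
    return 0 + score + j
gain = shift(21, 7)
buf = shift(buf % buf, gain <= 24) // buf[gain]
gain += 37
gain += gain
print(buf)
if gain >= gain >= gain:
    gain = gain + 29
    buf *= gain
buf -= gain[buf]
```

9

Transformed code:
gain = 0 + 21 + 7
buf = (0 + buf % buf + (gain <= 24)) // buf[gain]
gain = gain + 37
gain = gain + gain
print(buf)
if gain >= gain >= gain:
    gain = gain + 29
    buf = buf * gain
buf = buf - gain[buf]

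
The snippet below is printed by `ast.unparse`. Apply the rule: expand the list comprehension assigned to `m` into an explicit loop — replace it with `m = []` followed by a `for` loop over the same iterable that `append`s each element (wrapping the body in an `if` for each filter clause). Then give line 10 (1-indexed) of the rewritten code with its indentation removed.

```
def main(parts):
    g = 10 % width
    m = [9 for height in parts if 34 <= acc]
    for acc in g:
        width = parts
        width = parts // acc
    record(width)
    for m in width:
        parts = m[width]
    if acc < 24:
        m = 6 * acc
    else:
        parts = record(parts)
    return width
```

record(width)

Transformed code:
def main(parts):
    g = 10 % width
    m = []
    for height in parts:
        if 34 <= acc:
            m.append(9)
    for acc in g:
        width = parts
        width = parts // acc
    record(width)
    for m in width:
        parts = m[width]
    if acc < 24:
        m = 6 * acc
    else:
        parts = record(parts)
    return width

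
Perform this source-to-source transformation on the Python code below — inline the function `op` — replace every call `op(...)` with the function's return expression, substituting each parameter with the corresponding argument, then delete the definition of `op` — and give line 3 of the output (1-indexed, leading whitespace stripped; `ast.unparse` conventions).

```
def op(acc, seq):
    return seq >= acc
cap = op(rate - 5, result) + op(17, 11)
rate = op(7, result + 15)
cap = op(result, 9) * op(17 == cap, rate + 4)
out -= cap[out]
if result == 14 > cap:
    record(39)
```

cap = (9 >= result) * (rate + 4 >= (17 == cap))

Transformed code:
cap = (result >= rate - 5) + (11 >= 17)
rate = result + 15 >= 7
cap = (9 >= result) * (rate + 4 >= (17 == cap))
out -= cap[out]
if result == 14 > cap:
    record(39)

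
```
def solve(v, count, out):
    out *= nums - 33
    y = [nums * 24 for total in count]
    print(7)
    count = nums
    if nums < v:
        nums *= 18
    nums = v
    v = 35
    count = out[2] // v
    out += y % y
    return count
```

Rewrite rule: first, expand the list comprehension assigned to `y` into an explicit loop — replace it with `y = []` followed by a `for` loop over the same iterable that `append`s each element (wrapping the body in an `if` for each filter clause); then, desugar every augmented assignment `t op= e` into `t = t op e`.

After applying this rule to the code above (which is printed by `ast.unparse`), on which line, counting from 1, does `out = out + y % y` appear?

13

Transformed code:
def solve(v, count, out):
    out = out * (nums - 33)
    y = []
    for total in count:
        y.append(nums * 24)
    print(7)
    count = nums
    if nums < v:
        nums = nums * 18
    nums = v
    v = 35
    count = out[2] // v
    out = out + y % y
    return count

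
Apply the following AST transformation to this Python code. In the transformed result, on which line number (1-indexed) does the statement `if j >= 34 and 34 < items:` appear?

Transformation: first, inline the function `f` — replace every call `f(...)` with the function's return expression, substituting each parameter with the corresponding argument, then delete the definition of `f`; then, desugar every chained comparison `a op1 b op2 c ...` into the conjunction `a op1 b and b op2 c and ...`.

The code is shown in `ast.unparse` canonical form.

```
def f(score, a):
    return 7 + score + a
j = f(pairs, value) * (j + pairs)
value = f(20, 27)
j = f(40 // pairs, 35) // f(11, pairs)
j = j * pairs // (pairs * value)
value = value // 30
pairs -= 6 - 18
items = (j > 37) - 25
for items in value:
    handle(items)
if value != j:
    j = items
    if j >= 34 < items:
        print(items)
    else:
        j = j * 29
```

Transformed code:
j = (7 + pairs + value) * (j + pairs)
value = 7 + 20 + 27
j = (7 + 40 // pairs + 35) // (7 + 11 + pairs)
j = j * pairs // (pairs * value)
value = value // 30
pairs -= 6 - 18
items = (j > 37) - 25
for items in value:
    handle(items)
if value != j:
    j = items
    if j >= 34 and 34 < items:
        print(items)
    else:
        j = j * 29

12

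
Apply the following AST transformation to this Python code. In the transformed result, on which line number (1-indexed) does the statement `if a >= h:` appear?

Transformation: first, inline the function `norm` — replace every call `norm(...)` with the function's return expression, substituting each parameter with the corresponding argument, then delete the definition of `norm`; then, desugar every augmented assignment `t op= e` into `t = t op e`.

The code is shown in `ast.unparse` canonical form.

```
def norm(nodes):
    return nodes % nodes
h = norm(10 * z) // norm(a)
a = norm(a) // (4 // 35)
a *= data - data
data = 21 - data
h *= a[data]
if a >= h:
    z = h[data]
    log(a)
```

Transformed code:
h = 10 * z % (10 * z) // (a % a)
a = a % a // (4 // 35)
a = a * (data - data)
data = 21 - data
h = h * a[data]
if a >= h:
    z = h[data]
    log(a)

6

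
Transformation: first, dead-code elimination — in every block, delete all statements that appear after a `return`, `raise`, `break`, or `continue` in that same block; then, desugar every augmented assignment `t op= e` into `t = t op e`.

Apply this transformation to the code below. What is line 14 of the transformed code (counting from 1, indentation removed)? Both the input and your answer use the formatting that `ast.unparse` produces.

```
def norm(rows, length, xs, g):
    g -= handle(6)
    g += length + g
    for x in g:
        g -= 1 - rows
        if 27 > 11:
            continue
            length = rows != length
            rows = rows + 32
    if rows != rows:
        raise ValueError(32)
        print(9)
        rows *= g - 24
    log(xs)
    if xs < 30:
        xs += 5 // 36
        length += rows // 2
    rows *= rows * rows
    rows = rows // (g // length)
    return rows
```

rows = rows * (rows * rows)

Transformed code:
def norm(rows, length, xs, g):
    g = g - handle(6)
    g = g + (length + g)
    for x in g:
        g = g - (1 - rows)
        if 27 > 11:
            continue
    if rows != rows:
        raise ValueError(32)
    log(xs)
    if xs < 30:
        xs = xs + 5 // 36
        length = length + rows // 2
    rows = rows * (rows * rows)
    rows = rows // (g // length)
    return rows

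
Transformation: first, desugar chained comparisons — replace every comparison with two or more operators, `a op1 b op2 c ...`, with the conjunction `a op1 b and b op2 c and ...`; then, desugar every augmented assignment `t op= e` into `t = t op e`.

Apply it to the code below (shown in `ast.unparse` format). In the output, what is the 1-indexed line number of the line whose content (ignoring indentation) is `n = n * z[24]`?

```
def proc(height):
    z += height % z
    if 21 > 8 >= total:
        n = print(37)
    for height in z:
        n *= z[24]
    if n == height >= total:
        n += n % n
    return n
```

Transformed code:
def proc(height):
    z = z + height % z
    if 21 > 8 and 8 >= total:
        n = print(37)
    for height in z:
        n = n * z[24]
    if n == height and height >= total:
        n = n + n % n
    return n

6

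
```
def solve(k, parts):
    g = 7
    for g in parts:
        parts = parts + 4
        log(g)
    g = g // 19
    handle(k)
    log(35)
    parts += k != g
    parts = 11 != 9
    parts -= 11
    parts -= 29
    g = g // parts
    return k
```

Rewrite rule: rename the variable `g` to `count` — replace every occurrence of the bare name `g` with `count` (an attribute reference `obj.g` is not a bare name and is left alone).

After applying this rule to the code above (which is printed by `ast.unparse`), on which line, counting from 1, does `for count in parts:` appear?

3

Transformed code:
def solve(k, parts):
    count = 7
    for count in parts:
        parts = parts + 4
        log(count)
    count = count // 19
    handle(k)
    log(35)
    parts += k != count
    parts = 11 != 9
    parts -= 11
    parts -= 29
    count = count // parts
    return k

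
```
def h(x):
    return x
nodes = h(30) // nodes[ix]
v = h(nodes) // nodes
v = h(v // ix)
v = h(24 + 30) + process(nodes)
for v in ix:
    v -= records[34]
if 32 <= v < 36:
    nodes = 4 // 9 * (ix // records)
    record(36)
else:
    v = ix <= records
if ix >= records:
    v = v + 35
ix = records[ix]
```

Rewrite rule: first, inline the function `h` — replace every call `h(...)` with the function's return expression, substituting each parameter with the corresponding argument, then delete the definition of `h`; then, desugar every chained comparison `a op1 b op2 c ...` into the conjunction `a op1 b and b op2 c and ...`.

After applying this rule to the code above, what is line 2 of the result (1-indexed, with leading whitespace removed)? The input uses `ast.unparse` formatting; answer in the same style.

Transformed code:
nodes = 30 // nodes[ix]
v = nodes // nodes
v = v // ix
v = 24 + 30 + process(nodes)
for v in ix:
    v -= records[34]
if 32 <= v and v < 36:
    nodes = 4 // 9 * (ix // records)
    record(36)
else:
    v = ix <= records
if ix >= records:
    v = v + 35
ix = records[ix]

v = nodes // nodes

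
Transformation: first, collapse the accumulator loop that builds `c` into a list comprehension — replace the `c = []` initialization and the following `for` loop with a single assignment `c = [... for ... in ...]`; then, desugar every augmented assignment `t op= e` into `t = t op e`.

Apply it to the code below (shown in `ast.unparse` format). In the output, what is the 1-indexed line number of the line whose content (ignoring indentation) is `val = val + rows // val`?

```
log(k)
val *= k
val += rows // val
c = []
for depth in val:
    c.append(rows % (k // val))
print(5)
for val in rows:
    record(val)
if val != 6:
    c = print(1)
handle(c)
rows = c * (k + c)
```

3

Transformed code:
log(k)
val = val * k
val = val + rows // val
c = [rows % (k // val) for depth in val]
print(5)
for val in rows:
    record(val)
if val != 6:
    c = print(1)
handle(c)
rows = c * (k + c)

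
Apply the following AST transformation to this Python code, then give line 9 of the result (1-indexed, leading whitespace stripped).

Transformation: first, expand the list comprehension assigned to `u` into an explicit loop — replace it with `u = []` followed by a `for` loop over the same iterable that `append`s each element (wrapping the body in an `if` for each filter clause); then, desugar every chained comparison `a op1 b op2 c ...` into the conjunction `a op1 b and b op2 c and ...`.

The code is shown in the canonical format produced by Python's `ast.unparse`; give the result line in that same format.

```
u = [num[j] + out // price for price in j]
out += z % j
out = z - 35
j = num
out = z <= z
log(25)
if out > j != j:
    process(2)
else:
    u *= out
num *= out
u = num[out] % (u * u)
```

Transformed code:
u = []
for price in j:
    u.append(num[j] + out // price)
out += z % j
out = z - 35
j = num
out = z <= z
log(25)
if out > j and j != j:
    process(2)
else:
    u *= out
num *= out
u = num[out] % (u * u)

if out > j and j != j:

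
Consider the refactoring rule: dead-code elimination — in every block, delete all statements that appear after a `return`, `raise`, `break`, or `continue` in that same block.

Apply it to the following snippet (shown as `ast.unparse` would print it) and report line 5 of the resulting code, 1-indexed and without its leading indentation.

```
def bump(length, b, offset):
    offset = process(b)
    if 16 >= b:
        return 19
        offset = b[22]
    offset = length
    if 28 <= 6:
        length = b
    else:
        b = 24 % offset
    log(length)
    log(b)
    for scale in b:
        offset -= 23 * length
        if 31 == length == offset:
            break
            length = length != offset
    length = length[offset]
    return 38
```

Transformed code:
def bump(length, b, offset):
    offset = process(b)
    if 16 >= b:
        return 19
    offset = length
    if 28 <= 6:
        length = b
    else:
        b = 24 % offset
    log(length)
    log(b)
    for scale in b:
        offset -= 23 * length
        if 31 == length == offset:
            break
    length = length[offset]
    return 38

offset = length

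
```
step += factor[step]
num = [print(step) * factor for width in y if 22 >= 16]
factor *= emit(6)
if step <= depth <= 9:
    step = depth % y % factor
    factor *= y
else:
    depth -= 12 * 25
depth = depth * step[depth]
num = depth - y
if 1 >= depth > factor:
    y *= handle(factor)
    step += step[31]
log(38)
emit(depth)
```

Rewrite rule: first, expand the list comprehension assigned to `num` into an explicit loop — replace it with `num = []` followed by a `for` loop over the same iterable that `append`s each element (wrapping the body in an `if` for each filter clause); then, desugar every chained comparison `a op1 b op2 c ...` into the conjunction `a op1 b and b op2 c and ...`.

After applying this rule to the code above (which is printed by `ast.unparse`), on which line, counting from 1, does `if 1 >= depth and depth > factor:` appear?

14

Transformed code:
step += factor[step]
num = []
for width in y:
    if 22 >= 16:
        num.append(print(step) * factor)
factor *= emit(6)
if step <= depth and depth <= 9:
    step = depth % y % factor
    factor *= y
else:
    depth -= 12 * 25
depth = depth * step[depth]
num = depth - y
if 1 >= depth and depth > factor:
    y *= handle(factor)
    step += step[31]
log(38)
emit(depth)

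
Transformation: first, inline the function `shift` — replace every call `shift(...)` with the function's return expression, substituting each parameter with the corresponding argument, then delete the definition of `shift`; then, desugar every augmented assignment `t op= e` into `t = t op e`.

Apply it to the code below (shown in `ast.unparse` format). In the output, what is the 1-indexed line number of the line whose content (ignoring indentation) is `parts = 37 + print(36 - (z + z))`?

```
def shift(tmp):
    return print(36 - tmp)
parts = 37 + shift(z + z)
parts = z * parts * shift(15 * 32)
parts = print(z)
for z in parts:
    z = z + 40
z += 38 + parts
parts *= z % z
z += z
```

Transformed code:
parts = 37 + print(36 - (z + z))
parts = z * parts * print(36 - 15 * 32)
parts = print(z)
for z in parts:
    z = z + 40
z = z + (38 + parts)
parts = parts * (z % z)
z = z + z

1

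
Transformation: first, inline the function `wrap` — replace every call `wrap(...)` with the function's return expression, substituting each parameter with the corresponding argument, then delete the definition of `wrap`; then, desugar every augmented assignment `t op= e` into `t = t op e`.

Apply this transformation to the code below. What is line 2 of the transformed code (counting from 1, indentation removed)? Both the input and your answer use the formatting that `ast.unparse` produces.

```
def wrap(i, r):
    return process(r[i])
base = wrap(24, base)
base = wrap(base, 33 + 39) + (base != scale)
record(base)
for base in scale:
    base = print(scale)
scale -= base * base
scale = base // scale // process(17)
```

Transformed code:
base = process(base[24])
base = process((33 + 39)[base]) + (base != scale)
record(base)
for base in scale:
    base = print(scale)
scale = scale - base * base
scale = base // scale // process(17)

base = process((33 + 39)[base]) + (base != scale)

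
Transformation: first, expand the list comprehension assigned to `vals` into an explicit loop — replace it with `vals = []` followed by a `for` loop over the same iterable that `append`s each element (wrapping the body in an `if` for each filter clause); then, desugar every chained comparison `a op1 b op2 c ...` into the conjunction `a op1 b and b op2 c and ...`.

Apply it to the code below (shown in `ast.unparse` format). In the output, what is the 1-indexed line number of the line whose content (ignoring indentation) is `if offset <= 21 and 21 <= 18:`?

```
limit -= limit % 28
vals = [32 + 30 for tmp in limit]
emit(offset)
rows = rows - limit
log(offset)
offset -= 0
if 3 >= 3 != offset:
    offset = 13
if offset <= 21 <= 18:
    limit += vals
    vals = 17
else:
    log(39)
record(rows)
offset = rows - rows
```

Transformed code:
limit -= limit % 28
vals = []
for tmp in limit:
    vals.append(32 + 30)
emit(offset)
rows = rows - limit
log(offset)
offset -= 0
if 3 >= 3 and 3 != offset:
    offset = 13
if offset <= 21 and 21 <= 18:
    limit += vals
    vals = 17
else:
    log(39)
record(rows)
offset = rows - rows

11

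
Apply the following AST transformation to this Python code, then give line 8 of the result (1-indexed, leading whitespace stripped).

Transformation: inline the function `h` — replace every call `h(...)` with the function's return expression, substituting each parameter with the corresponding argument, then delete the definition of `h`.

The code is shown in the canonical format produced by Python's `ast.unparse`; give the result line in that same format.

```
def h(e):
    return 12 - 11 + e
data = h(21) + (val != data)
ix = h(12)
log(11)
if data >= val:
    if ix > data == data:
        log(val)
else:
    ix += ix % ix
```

Transformed code:
data = 12 - 11 + 21 + (val != data)
ix = 12 - 11 + 12
log(11)
if data >= val:
    if ix > data == data:
        log(val)
else:
    ix += ix % ix

ix += ix % ix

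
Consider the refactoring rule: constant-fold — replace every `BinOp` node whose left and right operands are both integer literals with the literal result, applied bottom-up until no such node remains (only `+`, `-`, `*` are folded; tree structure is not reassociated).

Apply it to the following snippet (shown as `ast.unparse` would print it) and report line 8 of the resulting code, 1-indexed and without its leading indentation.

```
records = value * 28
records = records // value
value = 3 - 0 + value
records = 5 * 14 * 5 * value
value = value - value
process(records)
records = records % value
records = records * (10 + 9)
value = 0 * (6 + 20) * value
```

records = records * 19

Transformed code:
records = value * 28
records = records // value
value = 3 + value
records = 350 * value
value = value - value
process(records)
records = records % value
records = records * 19
value = 0 * value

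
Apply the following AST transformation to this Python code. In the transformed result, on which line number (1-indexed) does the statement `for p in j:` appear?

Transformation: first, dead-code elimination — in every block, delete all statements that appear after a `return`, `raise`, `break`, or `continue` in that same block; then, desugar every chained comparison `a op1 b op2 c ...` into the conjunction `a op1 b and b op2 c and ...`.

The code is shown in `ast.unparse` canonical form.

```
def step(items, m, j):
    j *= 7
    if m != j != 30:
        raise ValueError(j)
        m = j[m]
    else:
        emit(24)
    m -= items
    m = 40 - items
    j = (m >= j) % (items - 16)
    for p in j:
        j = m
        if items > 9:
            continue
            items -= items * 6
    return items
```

Transformed code:
def step(items, m, j):
    j *= 7
    if m != j and j != 30:
        raise ValueError(j)
    else:
        emit(24)
    m -= items
    m = 40 - items
    j = (m >= j) % (items - 16)
    for p in j:
        j = m
        if items > 9:
            continue
    return items

10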